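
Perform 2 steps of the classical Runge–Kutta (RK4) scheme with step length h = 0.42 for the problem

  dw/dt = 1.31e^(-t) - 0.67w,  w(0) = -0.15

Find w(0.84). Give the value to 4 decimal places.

0.4619

RK4: k1 = f(t_n, w_n); k2 = f(t_n + h/2, w_n + (h/2)·k1); k3 = f(t_n + h/2, w_n + (h/2)·k2); k4 = f(t_n + h, w_n + h·k3); w_{n+1} = w_n + (h/6)·(k1 + 2k2 + 2k3 + k4).
t=0.000000, w=-0.150000:
  k1 = f(0.000000, -0.150000) = 1.410500
  k2 = f(0.210000, 0.146205) = 0.963908
  k3 = f(0.210000, 0.052421) = 1.026744
  k4 = f(0.420000, 0.281232) = 0.672306
  w ← -0.150000 + (0.42/6)·(k1 + 2k2 + 2k3 + k4) = 0.274488
t=0.420000, w=0.274488:
  k1 = f(0.420000, 0.274488) = 0.676825
  k2 = f(0.630000, 0.416621) = 0.418559
  k3 = f(0.630000, 0.362385) = 0.454897
  k4 = f(0.840000, 0.465544) = 0.253626
  w ← 0.274488 + (0.42/6)·(k1 + 2k2 + 2k3 + k4) = 0.461903
w(0.84) ≈ 0.4619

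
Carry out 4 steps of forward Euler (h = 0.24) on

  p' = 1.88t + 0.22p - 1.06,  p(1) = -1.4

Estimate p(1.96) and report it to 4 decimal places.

Euler: p_{n+1} = p_n + h·f(t_n, p_n).
t=1.000000, p=-1.400000: f=0.512000 → p ← -1.400000 + 0.24·0.512000 = -1.277120
t=1.240000, p=-1.277120: f=0.990234 → p ← -1.277120 + 0.24·0.990234 = -1.039464
t=1.480000, p=-1.039464: f=1.493718 → p ← -1.039464 + 0.24·1.493718 = -0.680972
t=1.720000, p=-0.680972: f=2.023786 → p ← -0.680972 + 0.24·2.023786 = -0.195263
p(1.96) ≈ -0.1953

-0.1953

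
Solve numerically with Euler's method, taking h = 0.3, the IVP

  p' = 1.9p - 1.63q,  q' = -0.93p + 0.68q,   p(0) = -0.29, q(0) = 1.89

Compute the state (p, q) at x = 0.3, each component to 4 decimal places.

-1.3795, 2.3565

Euler on (p,q): p_{n+1} = p_n + h·p', q_{n+1} = q_n + h·q'.
0.000000: (-0.290000, 1.890000); f=(-3.631700, 1.554900) → (-1.379510, 2.356470)
(p(0.3), q(0.3)) ≈ (-1.3795, 2.3565)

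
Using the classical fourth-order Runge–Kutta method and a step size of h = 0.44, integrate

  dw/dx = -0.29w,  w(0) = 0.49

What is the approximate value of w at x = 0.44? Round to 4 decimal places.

RK4: k1 = f(x_n, w_n); k2 = f(x_n + h/2, w_n + (h/2)·k1); k3 = f(x_n + h/2, w_n + (h/2)·k2); k4 = f(x_n + h, w_n + h·k3); w_{n+1} = w_n + (h/6)·(k1 + 2k2 + 2k3 + k4).
x=0.000000, w=0.490000:
  k1 = f(0.000000, 0.490000) = -0.142100
  k2 = f(0.220000, 0.458738) = -0.133034
  k3 = f(0.220000, 0.460733) = -0.133612
  k4 = f(0.440000, 0.431211) = -0.125051
  w ← 0.490000 + (0.44/6)·(k1 + 2k2 + 2k3 + k4) = 0.431301
w(0.44) ≈ 0.4313

0.4313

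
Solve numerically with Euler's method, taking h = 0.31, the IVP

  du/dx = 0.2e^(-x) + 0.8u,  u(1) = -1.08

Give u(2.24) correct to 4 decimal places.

-2.5252

Euler: u_{n+1} = u_n + h·f(x_n, u_n).
x=1.000000, u=-1.080000: f=-0.790424 → u ← -1.080000 + 0.31·(-0.790424) = -1.325031
x=1.310000, u=-1.325031: f=-1.006061 → u ← -1.325031 + 0.31·(-1.006061) = -1.636910
x=1.620000, u=-1.636910: f=-1.269949 → u ← -1.636910 + 0.31·(-1.269949) = -2.030595
x=1.930000, u=-2.030595: f=-1.595446 → u ← -2.030595 + 0.31·(-1.595446) = -2.525183
u(2.24) ≈ -2.5252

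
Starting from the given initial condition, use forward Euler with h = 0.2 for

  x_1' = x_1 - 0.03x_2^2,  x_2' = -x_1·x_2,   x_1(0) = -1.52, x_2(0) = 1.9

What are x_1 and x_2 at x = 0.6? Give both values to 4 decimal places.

-2.7710, 4.9197

Euler on (x_1,x_2): x_1_{n+1} = x_1_n + h·x_1', x_2_{n+1} = x_2_n + h·x_2'.
0.000000: (-1.520000, 1.900000); f=(-1.628300, 2.888000) → (-1.845660, 2.477600)
0.200000: (-1.845660, 2.477600); f=(-2.029815, 4.572807) → (-2.251623, 3.392161)
0.400000: (-2.251623, 3.392161); f=(-2.596826, 7.637869) → (-2.770988, 4.919735)
(x_1(0.6), x_2(0.6)) ≈ (-2.7710, 4.9197)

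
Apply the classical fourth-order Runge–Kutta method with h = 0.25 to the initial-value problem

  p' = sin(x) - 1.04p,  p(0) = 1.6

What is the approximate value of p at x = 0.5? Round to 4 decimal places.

RK4: k1 = f(x_n, p_n); k2 = f(x_n + h/2, p_n + (h/2)·k1); k3 = f(x_n + h/2, p_n + (h/2)·k2); k4 = f(x_n + h, p_n + h·k3); p_{n+1} = p_n + (h/6)·(k1 + 2k2 + 2k3 + k4).
x=0.000000, p=1.600000:
  k1 = f(0.000000, 1.600000) = -1.664000
  k2 = f(0.125000, 1.392000) = -1.323005
  k3 = f(0.125000, 1.434624) = -1.367335
  k4 = f(0.250000, 1.258166) = -1.061089
  p ← 1.600000 + (0.25/6)·(k1 + 2k2 + 2k3 + k4) = 1.262260
x=0.250000, p=1.262260:
  k1 = f(0.250000, 1.262260) = -1.065346
  k2 = f(0.375000, 1.129091) = -0.807983
  k3 = f(0.375000, 1.161262) = -0.841440
  k4 = f(0.500000, 1.051900) = -0.614550
  p ← 1.262260 + (0.25/6)·(k1 + 2k2 + 2k3 + k4) = 1.054812
p(0.5) ≈ 1.0548

1.0548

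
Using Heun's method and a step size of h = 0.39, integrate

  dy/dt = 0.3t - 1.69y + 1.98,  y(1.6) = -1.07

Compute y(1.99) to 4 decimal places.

0.0689

Heun: k1 = f(t_n, y_n); k2 = f(t_n + h, y_n + h·k1); y_{n+1} = y_n + (h/2)·(k1 + k2).
t=1.600000, y=-1.070000:
  k1 = f(1.600000, -1.070000) = 4.268300
  k2 = f(1.990000, 0.594637) = 1.572063
  y ← -1.070000 + (0.39/2)·(4.268300 + 1.572063) = 0.068871
y(1.99) ≈ 0.0689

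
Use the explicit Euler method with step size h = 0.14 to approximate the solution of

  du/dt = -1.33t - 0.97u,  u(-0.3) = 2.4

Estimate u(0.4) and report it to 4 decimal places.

1.1423

Euler: u_{n+1} = u_n + h·f(t_n, u_n).
t=-0.300000, u=2.400000: f=-1.929000 → u ← 2.400000 + 0.14·(-1.929000) = 2.129940
t=-0.160000, u=2.129940: f=-1.853242 → u ← 2.129940 + 0.14·(-1.853242) = 1.870486
t=-0.020000, u=1.870486: f=-1.787772 → u ← 1.870486 + 0.14·(-1.787772) = 1.620198
t=0.120000, u=1.620198: f=-1.731192 → u ← 1.620198 + 0.14·(-1.731192) = 1.377831
t=0.260000, u=1.377831: f=-1.682296 → u ← 1.377831 + 0.14·(-1.682296) = 1.142310
u(0.4) ≈ 1.1423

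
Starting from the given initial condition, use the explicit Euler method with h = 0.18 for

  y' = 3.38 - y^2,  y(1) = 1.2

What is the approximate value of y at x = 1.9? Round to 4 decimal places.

Euler: y_{n+1} = y_n + h·f(x_n, y_n).
x=1.000000, y=1.200000: f=1.940000 → y ← 1.200000 + 0.18·1.940000 = 1.549200
x=1.180000, y=1.549200: f=0.979979 → y ← 1.549200 + 0.18·0.979979 = 1.725596
x=1.360000, y=1.725596: f=0.402317 → y ← 1.725596 + 0.18·0.402317 = 1.798013
x=1.540000, y=1.798013: f=0.147148 → y ← 1.798013 + 0.18·0.147148 = 1.824500
x=1.720000, y=1.824500: f=0.051200 → y ← 1.824500 + 0.18·0.051200 = 1.833716
y(1.9) ≈ 1.8337

1.8337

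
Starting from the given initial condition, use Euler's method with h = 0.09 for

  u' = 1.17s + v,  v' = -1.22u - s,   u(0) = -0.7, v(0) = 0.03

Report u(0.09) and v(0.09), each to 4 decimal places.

Euler on (u,v): u_{n+1} = u_n + h·u', v_{n+1} = v_n + h·v'.
0.000000: (-0.700000, 0.030000); f=(0.030000, 0.854000) → (-0.697300, 0.106860)
(u(0.09), v(0.09)) ≈ (-0.6973, 0.1069)

-0.6973, 0.1069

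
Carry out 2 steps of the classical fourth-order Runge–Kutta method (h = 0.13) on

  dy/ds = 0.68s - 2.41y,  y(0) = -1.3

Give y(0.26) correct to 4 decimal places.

-0.6759

RK4: k1 = f(s_n, y_n); k2 = f(s_n + h/2, y_n + (h/2)·k1); k3 = f(s_n + h/2, y_n + (h/2)·k2); k4 = f(s_n + h, y_n + h·k3); y_{n+1} = y_n + (h/6)·(k1 + 2k2 + 2k3 + k4).
s=0.000000, y=-1.300000:
  k1 = f(0.000000, -1.300000) = 3.133000
  k2 = f(0.065000, -1.096355) = 2.686416
  k3 = f(0.065000, -1.125383) = 2.756373
  k4 = f(0.130000, -0.941672) = 2.357828
  y ← -1.300000 + (0.13/6)·(k1 + 2k2 + 2k3 + k4) = -0.945178
s=0.130000, y=-0.945178:
  k1 = f(0.130000, -0.945178) = 2.366279
  k2 = f(0.195000, -0.791370) = 2.039801
  k3 = f(0.195000, -0.812591) = 2.090944
  k4 = f(0.260000, -0.673355) = 1.799586
  y ← -0.945178 + (0.13/6)·(k1 + 2k2 + 2k3 + k4) = -0.675919
y(0.26) ≈ -0.6759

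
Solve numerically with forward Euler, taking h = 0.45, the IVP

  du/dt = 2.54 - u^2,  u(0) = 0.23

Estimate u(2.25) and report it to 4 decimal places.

1.5869

Euler: u_{n+1} = u_n + h·f(t_n, u_n).
t=0.000000, u=0.230000: f=2.487100 → u ← 0.230000 + 0.45·2.487100 = 1.349195
t=0.450000, u=1.349195: f=0.719673 → u ← 1.349195 + 0.45·0.719673 = 1.673048
t=0.900000, u=1.673048: f=-0.259089 → u ← 1.673048 + 0.45·(-0.259089) = 1.556458
t=1.350000, u=1.556458: f=0.117439 → u ← 1.556458 + 0.45·0.117439 = 1.609305
t=1.800000, u=1.609305: f=-0.049864 → u ← 1.609305 + 0.45·(-0.049864) = 1.586867
u(2.25) ≈ 1.5869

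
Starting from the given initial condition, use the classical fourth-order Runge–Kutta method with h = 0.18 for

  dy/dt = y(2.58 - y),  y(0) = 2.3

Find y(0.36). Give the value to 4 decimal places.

2.4616

RK4: k1 = f(t_n, y_n); k2 = f(t_n + h/2, y_n + (h/2)·k1); k3 = f(t_n + h/2, y_n + (h/2)·k2); k4 = f(t_n + h, y_n + h·k3); y_{n+1} = y_n + (h/6)·(k1 + 2k2 + 2k3 + k4).
t=0.000000, y=2.300000:
  k1 = f(0.000000, 2.300000) = 0.644000
  k2 = f(0.090000, 2.357960) = 0.523561
  k3 = f(0.090000, 2.347121) = 0.546596
  k4 = f(0.180000, 2.398387) = 0.435578
  y ← 2.300000 + (0.18/6)·(k1 + 2k2 + 2k3 + k4) = 2.396597
t=0.180000, y=2.396597:
  k1 = f(0.180000, 2.396597) = 0.439544
  k2 = f(0.270000, 2.436156) = 0.350427
  k3 = f(0.270000, 2.428135) = 0.368748
  k4 = f(0.360000, 2.462971) = 0.288238
  y ← 2.396597 + (0.18/6)·(k1 + 2k2 + 2k3 + k4) = 2.461581
y(0.36) ≈ 2.4616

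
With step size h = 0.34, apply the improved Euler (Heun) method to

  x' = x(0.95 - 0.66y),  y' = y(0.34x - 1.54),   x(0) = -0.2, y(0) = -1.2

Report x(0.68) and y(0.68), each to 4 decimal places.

-0.5065, -0.4260

Heun on (x,y): k1 = f(s_n, state_n); k2 = f(s_n + h, state_n + h·k1); state_{n+1} = state_n + (h/2)·(k1 + k2).
0.000000: (-0.200000, -1.200000)
  k1 = (-0.348400, 1.929600)
  predictor → (-0.318456, -0.543936)
  k2 = (-0.416858, 0.896556)
  → (-0.330094, -0.719553)
0.340000: (-0.330094, -0.719553)
  k1 = (-0.470353, 1.188869)
  predictor → (-0.490014, -0.315338)
  k2 = (-0.567496, 0.538157)
  → (-0.506528, -0.425959)
(x(0.68), y(0.68)) ≈ (-0.5065, -0.4260)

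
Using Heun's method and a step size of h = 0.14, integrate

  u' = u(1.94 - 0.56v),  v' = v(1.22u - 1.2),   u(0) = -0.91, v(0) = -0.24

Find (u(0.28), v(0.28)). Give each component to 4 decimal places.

-1.5989, -0.1160

Heun on (u,v): k1 = f(x_n, state_n); k2 = f(x_n + h, state_n + h·k1); state_{n+1} = state_n + (h/2)·(k1 + k2).
0.000000: (-0.910000, -0.240000)
  k1 = (-1.887704, 0.554448)
  predictor → (-1.174279, -0.162377)
  k2 = (-2.384879, 0.427478)
  → (-1.209081, -0.171265)
0.140000: (-1.209081, -0.171265)
  k1 = (-2.461578, 0.458148)
  predictor → (-1.553702, -0.107125)
  k2 = (-3.107387, 0.331606)
  → (-1.598908, -0.115982)
(u(0.28), v(0.28)) ≈ (-1.5989, -0.1160)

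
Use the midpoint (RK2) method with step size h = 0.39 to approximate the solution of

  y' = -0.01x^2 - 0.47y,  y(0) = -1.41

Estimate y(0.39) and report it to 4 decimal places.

-1.1754

Midpoint: k1 = f(x_n, y_n); k2 = f(x_n + h/2, y_n + (h/2)·k1); y_{n+1} = y_n + h·k2.
x=0.000000, y=-1.410000:
  k1 = f(0.000000, -1.410000) = 0.662700
  k2 = f(0.195000, -1.280774) = 0.601583
  y ← -1.410000 + 0.39·0.601583 = -1.175383
y(0.39) ≈ -1.1754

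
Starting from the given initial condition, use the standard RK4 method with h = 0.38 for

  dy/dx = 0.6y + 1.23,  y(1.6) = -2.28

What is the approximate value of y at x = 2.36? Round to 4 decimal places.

RK4: k1 = f(x_n, y_n); k2 = f(x_n + h/2, y_n + (h/2)·k1); k3 = f(x_n + h/2, y_n + (h/2)·k2); k4 = f(x_n + h, y_n + h·k3); y_{n+1} = y_n + (h/6)·(k1 + 2k2 + 2k3 + k4).
x=1.600000, y=-2.280000:
  k1 = f(1.600000, -2.280000) = -0.138000
  k2 = f(1.790000, -2.306220) = -0.153732
  k3 = f(1.790000, -2.309209) = -0.155525
  k4 = f(1.980000, -2.339100) = -0.173460
  y ← -2.280000 + (0.38/6)·(k1 + 2k2 + 2k3 + k4) = -2.338898
x=1.980000, y=-2.338898:
  k1 = f(1.980000, -2.338898) = -0.173339
  k2 = f(2.170000, -2.371833) = -0.193100
  k3 = f(2.170000, -2.375587) = -0.195352
  k4 = f(2.360000, -2.413132) = -0.217879
  y ← -2.338898 + (0.38/6)·(k1 + 2k2 + 2k3 + k4) = -2.412879
y(2.36) ≈ -2.4129

-2.4129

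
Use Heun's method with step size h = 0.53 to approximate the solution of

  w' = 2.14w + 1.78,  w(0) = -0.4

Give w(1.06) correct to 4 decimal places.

2.4989

Heun: k1 = f(s_n, w_n); k2 = f(s_n + h, w_n + h·k1); w_{n+1} = w_n + (h/2)·(k1 + k2).
s=0.000000, w=-0.400000:
  k1 = f(0.000000, -0.400000) = 0.924000
  k2 = f(0.530000, 0.089720) = 1.972001
  w ← -0.400000 + (0.53/2)·(0.924000 + 1.972001) = 0.367440
s=0.530000, w=0.367440:
  k1 = f(0.530000, 0.367440) = 2.566322
  k2 = f(1.060000, 1.727591) = 5.477045
  w ← 0.367440 + (0.53/2)·(2.566322 + 5.477045) = 2.498932
w(1.06) ≈ 2.4989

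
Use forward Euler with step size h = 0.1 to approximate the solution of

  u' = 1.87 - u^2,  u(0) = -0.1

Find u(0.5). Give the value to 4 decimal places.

0.7672

Euler: u_{n+1} = u_n + h·f(x_n, u_n).
x=0.000000, u=-0.100000: f=1.860000 → u ← -0.100000 + 0.1·1.860000 = 0.086000
x=0.100000, u=0.086000: f=1.862604 → u ← 0.086000 + 0.1·1.862604 = 0.272260
x=0.200000, u=0.272260: f=1.795874 → u ← 0.272260 + 0.1·1.795874 = 0.451848
x=0.300000, u=0.451848: f=1.665834 → u ← 0.451848 + 0.1·1.665834 = 0.618431
x=0.400000, u=0.618431: f=1.487543 → u ← 0.618431 + 0.1·1.487543 = 0.767185
u(0.5) ≈ 0.7672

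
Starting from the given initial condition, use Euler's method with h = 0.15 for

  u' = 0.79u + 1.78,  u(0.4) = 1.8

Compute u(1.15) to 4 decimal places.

Euler: u_{n+1} = u_n + h·f(t_n, u_n).
t=0.400000, u=1.800000: f=3.202000 → u ← 1.800000 + 0.15·3.202000 = 2.280300
t=0.550000, u=2.280300: f=3.581437 → u ← 2.280300 + 0.15·3.581437 = 2.817516
t=0.700000, u=2.817516: f=4.005837 → u ← 2.817516 + 0.15·4.005837 = 3.418391
t=0.850000, u=3.418391: f=4.480529 → u ← 3.418391 + 0.15·4.480529 = 4.090470
t=1.000000, u=4.090470: f=5.011472 → u ← 4.090470 + 0.15·5.011472 = 4.842191
u(1.15) ≈ 4.8422

4.8422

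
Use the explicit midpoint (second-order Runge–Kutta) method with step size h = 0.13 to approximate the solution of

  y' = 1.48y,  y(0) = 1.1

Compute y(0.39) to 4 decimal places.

Midpoint: k1 = f(x_n, y_n); k2 = f(x_n + h/2, y_n + (h/2)·k1); y_{n+1} = y_n + h·k2.
x=0.000000, y=1.100000:
  k1 = f(0.000000, 1.100000) = 1.628000
  k2 = f(0.065000, 1.205820) = 1.784614
  y ← 1.100000 + 0.13·1.784614 = 1.332000
x=0.130000, y=1.332000:
  k1 = f(0.130000, 1.332000) = 1.971360
  k2 = f(0.195000, 1.460138) = 2.161004
  y ← 1.332000 + 0.13·2.161004 = 1.612930
x=0.260000, y=1.612930:
  k1 = f(0.260000, 1.612930) = 2.387137
  k2 = f(0.325000, 1.768094) = 2.616779
  y ← 1.612930 + 0.13·2.616779 = 1.953112
y(0.39) ≈ 1.9531

1.9531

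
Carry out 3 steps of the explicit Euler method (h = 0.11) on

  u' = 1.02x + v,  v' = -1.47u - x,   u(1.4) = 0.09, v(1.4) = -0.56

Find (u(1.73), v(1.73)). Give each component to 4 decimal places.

0.3548, -1.1473

Euler on (u,v): u_{n+1} = u_n + h·u', v_{n+1} = v_n + h·v'.
1.400000: (0.090000, -0.560000); f=(0.868000, -1.532300) → (0.185480, -0.728553)
1.510000: (0.185480, -0.728553); f=(0.811647, -1.782656) → (0.274761, -0.924645)
1.620000: (0.274761, -0.924645); f=(0.727755, -2.023899) → (0.354814, -1.147274)
(u(1.73), v(1.73)) ≈ (0.3548, -1.1473)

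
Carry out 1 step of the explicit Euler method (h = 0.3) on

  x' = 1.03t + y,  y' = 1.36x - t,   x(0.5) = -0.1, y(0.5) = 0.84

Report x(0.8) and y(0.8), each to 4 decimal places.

0.3065, 0.6492

Euler on (x,y): x_{n+1} = x_n + h·x', y_{n+1} = y_n + h·y'.
0.500000: (-0.100000, 0.840000); f=(1.355000, -0.636000) → (0.306500, 0.649200)
(x(0.8), y(0.8)) ≈ (0.3065, 0.6492)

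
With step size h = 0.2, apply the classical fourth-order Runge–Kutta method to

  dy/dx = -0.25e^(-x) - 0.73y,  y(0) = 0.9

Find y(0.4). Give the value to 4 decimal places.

RK4: k1 = f(x_n, y_n); k2 = f(x_n + h/2, y_n + (h/2)·k1); k3 = f(x_n + h/2, y_n + (h/2)·k2); k4 = f(x_n + h, y_n + h·k3); y_{n+1} = y_n + (h/6)·(k1 + 2k2 + 2k3 + k4).
x=0.000000, y=0.900000:
  k1 = f(0.000000, 0.900000) = -0.907000
  k2 = f(0.100000, 0.809300) = -0.816998
  k3 = f(0.100000, 0.818300) = -0.823568
  k4 = f(0.200000, 0.735286) = -0.741442
  y ← 0.900000 + (0.2/6)·(k1 + 2k2 + 2k3 + k4) = 0.735681
x=0.200000, y=0.735681:
  k1 = f(0.200000, 0.735681) = -0.741730
  k2 = f(0.300000, 0.661508) = -0.668105
  k3 = f(0.300000, 0.668870) = -0.673480
  k4 = f(0.400000, 0.600985) = -0.606299
  y ← 0.735681 + (0.2/6)·(k1 + 2k2 + 2k3 + k4) = 0.601308
y(0.4) ≈ 0.6013

0.6013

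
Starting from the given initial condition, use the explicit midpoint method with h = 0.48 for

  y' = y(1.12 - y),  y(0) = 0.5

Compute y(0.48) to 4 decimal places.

0.6504

Midpoint: k1 = f(x_n, y_n); k2 = f(x_n + h/2, y_n + (h/2)·k1); y_{n+1} = y_n + h·k2.
x=0.000000, y=0.500000:
  k1 = f(0.000000, 0.500000) = 0.310000
  k2 = f(0.240000, 0.574400) = 0.313393
  y ← 0.500000 + 0.48·0.313393 = 0.650428
y(0.48) ≈ 0.6504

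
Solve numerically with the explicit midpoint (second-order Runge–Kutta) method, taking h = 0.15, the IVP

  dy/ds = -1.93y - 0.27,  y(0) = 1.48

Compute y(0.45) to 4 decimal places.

Midpoint: k1 = f(s_n, y_n); k2 = f(s_n + h/2, y_n + (h/2)·k1); y_{n+1} = y_n + h·k2.
s=0.000000, y=1.480000:
  k1 = f(0.000000, 1.480000) = -3.126400
  k2 = f(0.075000, 1.245520) = -2.673854
  y ← 1.480000 + 0.15·(-2.673854) = 1.078922
s=0.150000, y=1.078922:
  k1 = f(0.150000, 1.078922) = -2.352319
  k2 = f(0.225000, 0.902498) = -2.011821
  y ← 1.078922 + 0.15·(-2.011821) = 0.777149
s=0.300000, y=0.777149:
  k1 = f(0.300000, 0.777149) = -1.769897
  k2 = f(0.375000, 0.644407) = -1.513705
  y ← 0.777149 + 0.15·(-1.513705) = 0.550093
y(0.45) ≈ 0.5501

0.5501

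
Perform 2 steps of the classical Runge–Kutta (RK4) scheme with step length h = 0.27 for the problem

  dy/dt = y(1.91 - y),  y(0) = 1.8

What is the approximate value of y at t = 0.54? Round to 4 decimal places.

RK4: k1 = f(t_n, y_n); k2 = f(t_n + h/2, y_n + (h/2)·k1); k3 = f(t_n + h/2, y_n + (h/2)·k2); k4 = f(t_n + h, y_n + h·k3); y_{n+1} = y_n + (h/6)·(k1 + 2k2 + 2k3 + k4).
t=0.000000, y=1.800000:
  k1 = f(0.000000, 1.800000) = 0.198000
  k2 = f(0.135000, 1.826730) = 0.152112
  k3 = f(0.135000, 1.820535) = 0.162874
  k4 = f(0.270000, 1.843976) = 0.121747
  y ← 1.800000 + (0.27/6)·(k1 + 2k2 + 2k3 + k4) = 1.842737
t=0.270000, y=1.842737:
  k1 = f(0.270000, 1.842737) = 0.123947
  k2 = f(0.405000, 1.859470) = 0.093959
  k3 = f(0.405000, 1.855422) = 0.101266
  k4 = f(0.540000, 1.870079) = 0.074655
  y ← 1.842737 + (0.27/6)·(k1 + 2k2 + 2k3 + k4) = 1.869245
y(0.54) ≈ 1.8692

1.8692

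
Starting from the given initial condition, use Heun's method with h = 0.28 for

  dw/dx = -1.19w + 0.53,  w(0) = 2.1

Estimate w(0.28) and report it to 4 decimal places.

1.6405

Heun: k1 = f(x_n, w_n); k2 = f(x_n + h, w_n + h·k1); w_{n+1} = w_n + (h/2)·(k1 + k2).
x=0.000000, w=2.100000:
  k1 = f(0.000000, 2.100000) = -1.969000
  k2 = f(0.280000, 1.548680) = -1.312929
  w ← 2.100000 + (0.28/2)·(-1.969000 + (-1.312929)) = 1.640530
w(0.28) ≈ 1.6405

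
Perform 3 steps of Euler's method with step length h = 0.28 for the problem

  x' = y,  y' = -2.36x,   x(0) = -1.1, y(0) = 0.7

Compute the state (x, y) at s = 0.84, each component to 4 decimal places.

Euler on (x,y): x_{n+1} = x_n + h·x', y_{n+1} = y_n + h·y'.
0.000000: (-1.100000, 0.700000); f=(0.700000, 2.596000) → (-0.904000, 1.426880)
0.280000: (-0.904000, 1.426880); f=(1.426880, 2.133440) → (-0.504474, 2.024243)
0.560000: (-0.504474, 2.024243); f=(2.024243, 1.190558) → (0.062314, 2.357599)
(x(0.84), y(0.84)) ≈ (0.0623, 2.3576)

0.0623, 2.3576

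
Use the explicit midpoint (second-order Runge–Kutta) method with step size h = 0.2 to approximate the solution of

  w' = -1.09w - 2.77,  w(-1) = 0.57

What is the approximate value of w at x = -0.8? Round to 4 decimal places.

-0.0343

Midpoint: k1 = f(x_n, w_n); k2 = f(x_n + h/2, w_n + (h/2)·k1); w_{n+1} = w_n + h·k2.
x=-1.000000, w=0.570000:
  k1 = f(-1.000000, 0.570000) = -3.391300
  k2 = f(-0.900000, 0.230870) = -3.021648
  w ← 0.570000 + 0.2·(-3.021648) = -0.034330
w(-0.8) ≈ -0.0343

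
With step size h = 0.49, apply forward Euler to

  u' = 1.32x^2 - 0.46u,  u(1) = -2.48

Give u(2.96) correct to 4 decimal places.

6.1796

Euler: u_{n+1} = u_n + h·f(x_n, u_n).
x=1.000000, u=-2.480000: f=2.460800 → u ← -2.480000 + 0.49·2.460800 = -1.274208
x=1.490000, u=-1.274208: f=3.516668 → u ← -1.274208 + 0.49·3.516668 = 0.448959
x=1.980000, u=0.448959: f=4.968407 → u ← 0.448959 + 0.49·4.968407 = 2.883478
x=2.470000, u=2.883478: f=6.726788 → u ← 2.883478 + 0.49·6.726788 = 6.179605
u(2.96) ≈ 6.1796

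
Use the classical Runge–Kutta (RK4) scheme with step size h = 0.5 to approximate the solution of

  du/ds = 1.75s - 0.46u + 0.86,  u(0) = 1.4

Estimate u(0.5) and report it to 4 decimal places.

RK4: k1 = f(s_n, u_n); k2 = f(s_n + h/2, u_n + (h/2)·k1); k3 = f(s_n + h/2, u_n + (h/2)·k2); k4 = f(s_n + h, u_n + h·k3); u_{n+1} = u_n + (h/6)·(k1 + 2k2 + 2k3 + k4).
s=0.000000, u=1.400000:
  k1 = f(0.000000, 1.400000) = 0.216000
  k2 = f(0.250000, 1.454000) = 0.628660
  k3 = f(0.250000, 1.557165) = 0.581204
  k4 = f(0.500000, 1.690602) = 0.957323
  u ← 1.400000 + (0.5/6)·(k1 + 2k2 + 2k3 + k4) = 1.699421
u(0.5) ≈ 1.6994

1.6994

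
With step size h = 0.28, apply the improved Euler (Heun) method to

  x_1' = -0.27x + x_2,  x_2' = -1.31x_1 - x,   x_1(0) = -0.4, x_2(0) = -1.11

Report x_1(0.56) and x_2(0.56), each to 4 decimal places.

Heun on (x_1,x_2): k1 = f(x_n, state_n); k2 = f(x_n + h, state_n + h·k1); state_{n+1} = state_n + (h/2)·(k1 + k2).
0.000000: (-0.400000, -1.110000)
  k1 = (-1.110000, 0.524000)
  predictor → (-0.710800, -0.963280)
  k2 = (-1.038880, 0.651148)
  → (-0.700843, -0.945479)
0.280000: (-0.700843, -0.945479)
  k1 = (-1.021079, 0.638105)
  predictor → (-0.986745, -0.766810)
  k2 = (-0.918010, 0.732636)
  → (-0.972316, -0.753576)
(x_1(0.56), x_2(0.56)) ≈ (-0.9723, -0.7536)

-0.9723, -0.7536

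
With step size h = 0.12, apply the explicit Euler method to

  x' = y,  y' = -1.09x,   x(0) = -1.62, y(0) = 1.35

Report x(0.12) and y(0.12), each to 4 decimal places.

-1.4580, 1.5619

Euler on (x,y): x_{n+1} = x_n + h·x', y_{n+1} = y_n + h·y'.
0.000000: (-1.620000, 1.350000); f=(1.350000, 1.765800) → (-1.458000, 1.561896)
(x(0.12), y(0.12)) ≈ (-1.4580, 1.5619)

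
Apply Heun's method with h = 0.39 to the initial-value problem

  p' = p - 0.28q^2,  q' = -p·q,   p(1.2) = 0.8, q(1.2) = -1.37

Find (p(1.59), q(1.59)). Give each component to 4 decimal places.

Heun on (p,q): k1 = f(t_n, state_n); k2 = f(t_n + h, state_n + h·k1); state_{n+1} = state_n + (h/2)·(k1 + k2).
1.200000: (0.800000, -1.370000)
  k1 = (0.274468, 1.096000)
  predictor → (0.907043, -0.942560)
  k2 = (0.658285, 0.854942)
  → (0.981887, -0.989566)
(p(1.59), q(1.59)) ≈ (0.9819, -0.9896)

0.9819, -0.9896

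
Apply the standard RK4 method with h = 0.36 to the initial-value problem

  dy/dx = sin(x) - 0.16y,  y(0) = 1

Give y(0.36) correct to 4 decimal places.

1.0069

RK4: k1 = f(x_n, y_n); k2 = f(x_n + h/2, y_n + (h/2)·k1); k3 = f(x_n + h/2, y_n + (h/2)·k2); k4 = f(x_n + h, y_n + h·k3); y_{n+1} = y_n + (h/6)·(k1 + 2k2 + 2k3 + k4).
x=0.000000, y=1.000000:
  k1 = f(0.000000, 1.000000) = -0.160000
  k2 = f(0.180000, 0.971200) = 0.023638
  k3 = f(0.180000, 1.004255) = 0.018349
  k4 = f(0.360000, 1.006606) = 0.191217
  y ← 1.000000 + (0.36/6)·(k1 + 2k2 + 2k3 + k4) = 1.006911
y(0.36) ≈ 1.0069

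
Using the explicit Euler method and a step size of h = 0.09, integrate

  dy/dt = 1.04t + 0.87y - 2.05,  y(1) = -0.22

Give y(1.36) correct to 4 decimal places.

Euler: y_{n+1} = y_n + h·f(t_n, y_n).
t=1.000000, y=-0.220000: f=-1.201400 → y ← -0.220000 + 0.09·(-1.201400) = -0.328126
t=1.090000, y=-0.328126: f=-1.201870 → y ← -0.328126 + 0.09·(-1.201870) = -0.436294
t=1.180000, y=-0.436294: f=-1.202376 → y ← -0.436294 + 0.09·(-1.202376) = -0.544508
t=1.270000, y=-0.544508: f=-1.202922 → y ← -0.544508 + 0.09·(-1.202922) = -0.652771
y(1.36) ≈ -0.6528

-0.6528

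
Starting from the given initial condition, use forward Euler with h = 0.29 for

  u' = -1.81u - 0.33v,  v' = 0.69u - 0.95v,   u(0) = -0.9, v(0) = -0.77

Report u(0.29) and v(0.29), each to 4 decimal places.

-0.3539, -0.7380

Euler on (u,v): u_{n+1} = u_n + h·u', v_{n+1} = v_n + h·v'.
0.000000: (-0.900000, -0.770000); f=(1.883100, 0.110500) → (-0.353901, -0.737955)
(u(0.29), v(0.29)) ≈ (-0.3539, -0.7380)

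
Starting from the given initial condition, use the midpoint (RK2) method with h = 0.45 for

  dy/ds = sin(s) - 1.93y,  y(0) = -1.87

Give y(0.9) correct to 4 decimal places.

-0.2365

Midpoint: k1 = f(s_n, y_n); k2 = f(s_n + h/2, y_n + (h/2)·k1); y_{n+1} = y_n + h·k2.
s=0.000000, y=-1.870000:
  k1 = f(0.000000, -1.870000) = 3.609100
  k2 = f(0.225000, -1.057953) = 2.264955
  y ← -1.870000 + 0.45·2.264955 = -0.850770
s=0.450000, y=-0.850770:
  k1 = f(0.450000, -0.850770) = 2.076952
  k2 = f(0.675000, -0.383456) = 1.364968
  y ← -0.850770 + 0.45·1.364968 = -0.236535
y(0.9) ≈ -0.2365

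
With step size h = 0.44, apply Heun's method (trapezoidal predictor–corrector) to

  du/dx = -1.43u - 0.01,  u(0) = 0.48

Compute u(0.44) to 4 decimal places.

0.2700

Heun: k1 = f(x_n, u_n); k2 = f(x_n + h, u_n + h·k1); u_{n+1} = u_n + (h/2)·(k1 + k2).
x=0.000000, u=0.480000:
  k1 = f(0.000000, 0.480000) = -0.696400
  k2 = f(0.440000, 0.173584) = -0.258225
  u ← 0.480000 + (0.44/2)·(-0.696400 + (-0.258225)) = 0.269982
u(0.44) ≈ 0.2700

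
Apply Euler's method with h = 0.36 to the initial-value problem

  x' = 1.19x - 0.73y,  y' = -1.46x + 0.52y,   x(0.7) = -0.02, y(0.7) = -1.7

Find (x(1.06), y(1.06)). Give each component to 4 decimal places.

0.4182, -2.0077

Euler on (x,y): x_{n+1} = x_n + h·x', y_{n+1} = y_n + h·y'.
0.700000: (-0.020000, -1.700000); f=(1.217200, -0.854800) → (0.418192, -2.007728)
(x(1.06), y(1.06)) ≈ (0.4182, -2.0077)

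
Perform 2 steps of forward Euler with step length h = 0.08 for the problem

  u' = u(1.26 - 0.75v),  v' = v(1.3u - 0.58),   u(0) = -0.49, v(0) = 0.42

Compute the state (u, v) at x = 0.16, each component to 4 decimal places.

-0.5682, 0.3407

Euler on (u,v): u_{n+1} = u_n + h·u', v_{n+1} = v_n + h·v'.
0.000000: (-0.490000, 0.420000); f=(-0.463050, -0.511140) → (-0.527044, 0.379109)
0.080000: (-0.527044, 0.379109); f=(-0.514220, -0.479632) → (-0.568182, 0.340738)
(u(0.16), v(0.16)) ≈ (-0.5682, 0.3407)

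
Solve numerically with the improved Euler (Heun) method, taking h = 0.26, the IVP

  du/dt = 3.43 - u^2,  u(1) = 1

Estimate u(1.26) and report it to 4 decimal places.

1.4156

Heun: k1 = f(t_n, u_n); k2 = f(t_n + h, u_n + h·k1); u_{n+1} = u_n + (h/2)·(k1 + k2).
t=1.000000, u=1.000000:
  k1 = f(1.000000, 1.000000) = 2.430000
  k2 = f(1.260000, 1.631800) = 0.767229
  u ← 1.000000 + (0.26/2)·(2.430000 + 0.767229) = 1.415640
u(1.26) ≈ 1.4156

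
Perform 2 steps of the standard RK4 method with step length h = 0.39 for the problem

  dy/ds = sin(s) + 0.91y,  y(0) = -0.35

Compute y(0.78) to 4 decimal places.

RK4: k1 = f(s_n, y_n); k2 = f(s_n + h/2, y_n + (h/2)·k1); k3 = f(s_n + h/2, y_n + (h/2)·k2); k4 = f(s_n + h, y_n + h·k3); y_{n+1} = y_n + (h/6)·(k1 + 2k2 + 2k3 + k4).
s=0.000000, y=-0.350000:
  k1 = f(0.000000, -0.350000) = -0.318500
  k2 = f(0.195000, -0.412107) = -0.181251
  k3 = f(0.195000, -0.385344) = -0.156897
  k4 = f(0.390000, -0.411190) = 0.006006
  y ← -0.350000 + (0.39/6)·(k1 + 2k2 + 2k3 + k4) = -0.414271
s=0.390000, y=-0.414271:
  k1 = f(0.390000, -0.414271) = 0.003202
  k2 = f(0.585000, -0.413647) = 0.175781
  k3 = f(0.585000, -0.379994) = 0.206405
  k4 = f(0.780000, -0.333773) = 0.399546
  y ← -0.414271 + (0.39/6)·(k1 + 2k2 + 2k3 + k4) = -0.338409
y(0.78) ≈ -0.3384

-0.3384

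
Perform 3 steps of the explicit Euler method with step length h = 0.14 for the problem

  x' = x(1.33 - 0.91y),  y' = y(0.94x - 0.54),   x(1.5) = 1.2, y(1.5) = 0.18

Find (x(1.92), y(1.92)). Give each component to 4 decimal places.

1.8785, 0.2456

Euler on (x,y): x_{n+1} = x_n + h·x', y_{n+1} = y_n + h·y'.
1.500000: (1.200000, 0.180000); f=(1.399440, 0.105840) → (1.395922, 0.194818)
1.640000: (1.395922, 0.194818); f=(1.609101, 0.150432) → (1.621196, 0.215878)
1.780000: (1.621196, 0.215878); f=(1.837708, 0.212408) → (1.878475, 0.245615)
(x(1.92), y(1.92)) ≈ (1.8785, 0.2456)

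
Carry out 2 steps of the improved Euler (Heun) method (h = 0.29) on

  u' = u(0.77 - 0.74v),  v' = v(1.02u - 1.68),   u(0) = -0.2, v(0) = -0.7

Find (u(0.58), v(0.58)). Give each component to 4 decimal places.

Heun on (u,v): k1 = f(x_n, state_n); k2 = f(x_n + h, state_n + h·k1); state_{n+1} = state_n + (h/2)·(k1 + k2).
0.000000: (-0.200000, -0.700000)
  k1 = (-0.257600, 1.318800)
  predictor → (-0.274704, -0.317548)
  k2 = (-0.276074, 0.622457)
  → (-0.277383, -0.418518)
0.290000: (-0.277383, -0.418518)
  k1 = (-0.299491, 0.821521)
  predictor → (-0.364235, -0.180277)
  k2 = (-0.329052, 0.369841)
  → (-0.368521, -0.245770)
(u(0.58), v(0.58)) ≈ (-0.3685, -0.2458)

-0.3685, -0.2458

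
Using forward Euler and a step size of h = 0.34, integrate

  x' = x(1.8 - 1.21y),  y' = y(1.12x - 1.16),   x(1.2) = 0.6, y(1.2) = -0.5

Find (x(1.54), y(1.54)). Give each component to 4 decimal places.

1.0906, -0.4170

Euler on (x,y): x_{n+1} = x_n + h·x', y_{n+1} = y_n + h·y'.
1.200000: (0.600000, -0.500000); f=(1.443000, 0.244000) → (1.090620, -0.417040)
(x(1.54), y(1.54)) ≈ (1.0906, -0.4170)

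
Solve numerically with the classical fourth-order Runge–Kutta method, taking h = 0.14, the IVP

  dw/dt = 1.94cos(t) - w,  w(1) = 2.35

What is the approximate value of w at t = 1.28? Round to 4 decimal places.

1.9705

RK4: k1 = f(t_n, w_n); k2 = f(t_n + h/2, w_n + (h/2)·k1); k3 = f(t_n + h/2, w_n + (h/2)·k2); k4 = f(t_n + h, w_n + h·k3); w_{n+1} = w_n + (h/6)·(k1 + 2k2 + 2k3 + k4).
t=1.000000, w=2.350000:
  k1 = f(1.000000, 2.350000) = -1.301814
  k2 = f(1.070000, 2.258873) = -1.327432
  k3 = f(1.070000, 2.257080) = -1.325639
  k4 = f(1.140000, 2.164411) = -1.354277
  w ← 2.350000 + (0.14/6)·(k1 + 2k2 + 2k3 + k4) = 2.164215
t=1.140000, w=2.164215:
  k1 = f(1.140000, 2.164215) = -1.354081
  k2 = f(1.210000, 2.069429) = -1.384571
  k3 = f(1.210000, 2.067295) = -1.382437
  k4 = f(1.280000, 1.970673) = -1.414446
  w ← 2.164215 + (0.14/6)·(k1 + 2k2 + 2k3 + k4) = 1.970489
w(1.28) ≈ 1.9705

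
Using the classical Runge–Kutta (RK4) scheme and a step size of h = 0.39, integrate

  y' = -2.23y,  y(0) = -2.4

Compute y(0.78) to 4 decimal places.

RK4: k1 = f(x_n, y_n); k2 = f(x_n + h/2, y_n + (h/2)·k1); k3 = f(x_n + h/2, y_n + (h/2)·k2); k4 = f(x_n + h, y_n + h·k3); y_{n+1} = y_n + (h/6)·(k1 + 2k2 + 2k3 + k4).
x=0.000000, y=-2.400000:
  k1 = f(0.000000, -2.400000) = 5.352000
  k2 = f(0.195000, -1.356360) = 3.024683
  k3 = f(0.195000, -1.810187) = 4.036717
  k4 = f(0.390000, -0.825680) = 1.841267
  y ← -2.400000 + (0.39/6)·(k1 + 2k2 + 2k3 + k4) = -1.014456
x=0.390000, y=-1.014456:
  k1 = f(0.390000, -1.014456) = 2.262236
  k2 = f(0.585000, -0.573320) = 1.278503
  k3 = f(0.585000, -0.765148) = 1.706279
  k4 = f(0.780000, -0.349007) = 0.778285
  y ← -1.014456 + (0.39/6)·(k1 + 2k2 + 2k3 + k4) = -0.428800
y(0.78) ≈ -0.4288

-0.4288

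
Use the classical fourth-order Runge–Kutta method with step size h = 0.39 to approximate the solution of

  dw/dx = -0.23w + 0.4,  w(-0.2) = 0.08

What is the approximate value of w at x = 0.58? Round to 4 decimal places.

RK4: k1 = f(x_n, w_n); k2 = f(x_n + h/2, w_n + (h/2)·k1); k3 = f(x_n + h/2, w_n + (h/2)·k2); k4 = f(x_n + h, w_n + h·k3); w_{n+1} = w_n + (h/6)·(k1 + 2k2 + 2k3 + k4).
x=-0.200000, w=0.080000:
  k1 = f(-0.200000, 0.080000) = 0.381600
  k2 = f(-0.005000, 0.154412) = 0.364485
  k3 = f(-0.005000, 0.151075) = 0.365253
  k4 = f(0.190000, 0.222449) = 0.348837
  w ← 0.080000 + (0.39/6)·(k1 + 2k2 + 2k3 + k4) = 0.222344
x=0.190000, w=0.222344:
  k1 = f(0.190000, 0.222344) = 0.348861
  k2 = f(0.385000, 0.290372) = 0.333214
  k3 = f(0.385000, 0.287321) = 0.333916
  k4 = f(0.580000, 0.352572) = 0.318909
  w ← 0.222344 + (0.39/6)·(k1 + 2k2 + 2k3 + k4) = 0.352476
w(0.58) ≈ 0.3525

0.3525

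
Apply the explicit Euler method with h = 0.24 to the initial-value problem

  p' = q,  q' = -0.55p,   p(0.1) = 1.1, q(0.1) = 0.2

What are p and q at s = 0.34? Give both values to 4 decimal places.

1.1480, 0.0548

Euler on (p,q): p_{n+1} = p_n + h·p', q_{n+1} = q_n + h·q'.
0.100000: (1.100000, 0.200000); f=(0.200000, -0.605000) → (1.148000, 0.054800)
(p(0.34), q(0.34)) ≈ (1.1480, 0.0548)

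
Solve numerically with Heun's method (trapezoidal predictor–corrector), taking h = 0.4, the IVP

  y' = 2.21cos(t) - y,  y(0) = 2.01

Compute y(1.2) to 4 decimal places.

1.6633

Heun: k1 = f(t_n, y_n); k2 = f(t_n + h, y_n + h·k1); y_{n+1} = y_n + (h/2)·(k1 + k2).
t=0.000000, y=2.010000:
  k1 = f(0.000000, 2.010000) = 0.200000
  k2 = f(0.400000, 2.090000) = -0.054455
  y ← 2.010000 + (0.4/2)·(0.200000 + (-0.054455)) = 2.039109
t=0.400000, y=2.039109:
  k1 = f(0.400000, 2.039109) = -0.003564
  k2 = f(0.800000, 2.037683) = -0.497961
  y ← 2.039109 + (0.4/2)·(-0.003564 + (-0.497961)) = 1.938804
t=0.800000, y=1.938804:
  k1 = f(0.800000, 1.938804) = -0.399082
  k2 = f(1.200000, 1.779171) = -0.978360
  y ← 1.938804 + (0.4/2)·(-0.399082 + (-0.978360)) = 1.663315
y(1.2) ≈ 1.6633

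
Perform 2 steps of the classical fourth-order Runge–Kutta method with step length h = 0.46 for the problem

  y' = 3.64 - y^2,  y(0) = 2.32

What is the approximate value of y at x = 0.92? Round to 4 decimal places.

1.9383

RK4: k1 = f(x_n, y_n); k2 = f(x_n + h/2, y_n + (h/2)·k1); k3 = f(x_n + h/2, y_n + (h/2)·k2); k4 = f(x_n + h, y_n + h·k3); y_{n+1} = y_n + (h/6)·(k1 + 2k2 + 2k3 + k4).
x=0.000000, y=2.320000:
  k1 = f(0.000000, 2.320000) = -1.742400
  k2 = f(0.230000, 1.919248) = -0.043513
  k3 = f(0.230000, 2.309992) = -1.696063
  k4 = f(0.460000, 1.539811) = 1.268982
  y ← 2.320000 + (0.46/6)·(k1 + 2k2 + 2k3 + k4) = 2.016970
x=0.460000, y=2.016970:
  k1 = f(0.460000, 2.016970) = -0.428167
  k2 = f(0.690000, 1.918491) = -0.040609
  k3 = f(0.690000, 2.007630) = -0.390576
  k4 = f(0.920000, 1.837304) = 0.264312
  y ← 2.016970 + (0.46/6)·(k1 + 2k2 + 2k3 + k4) = 1.938292
y(0.92) ≈ 1.9383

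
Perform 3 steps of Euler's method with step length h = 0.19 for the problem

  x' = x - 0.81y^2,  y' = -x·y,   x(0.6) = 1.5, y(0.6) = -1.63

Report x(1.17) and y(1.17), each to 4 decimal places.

1.5859, -0.6271

Euler on (x,y): x_{n+1} = x_n + h·x', y_{n+1} = y_n + h·y'.
0.600000: (1.500000, -1.630000); f=(-0.652089, 2.445000) → (1.376103, -1.165450)
0.790000: (1.376103, -1.165450); f=(0.275901, 1.603779) → (1.428524, -0.860732)
0.980000: (1.428524, -0.860732); f=(0.828428, 1.229577) → (1.585926, -0.627112)
(x(1.17), y(1.17)) ≈ (1.5859, -0.6271)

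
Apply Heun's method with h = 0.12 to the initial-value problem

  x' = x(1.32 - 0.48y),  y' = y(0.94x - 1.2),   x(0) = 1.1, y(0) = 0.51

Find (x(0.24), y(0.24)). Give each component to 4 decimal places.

1.4239, 0.5071

Heun on (x,y): k1 = f(t_n, state_n); k2 = f(t_n + h, state_n + h·k1); state_{n+1} = state_n + (h/2)·(k1 + k2).
0.000000: (1.100000, 0.510000)
  k1 = (1.182720, -0.084660)
  predictor → (1.241926, 0.499841)
  k2 = (1.341375, -0.016289)
  → (1.251446, 0.503943)
0.120000: (1.251446, 0.503943)
  k1 = (1.349193, -0.011914)
  predictor → (1.413349, 0.502513)
  k2 = (1.524712, 0.064597)
  → (1.423880, 0.507104)
(x(0.24), y(0.24)) ≈ (1.4239, 0.5071)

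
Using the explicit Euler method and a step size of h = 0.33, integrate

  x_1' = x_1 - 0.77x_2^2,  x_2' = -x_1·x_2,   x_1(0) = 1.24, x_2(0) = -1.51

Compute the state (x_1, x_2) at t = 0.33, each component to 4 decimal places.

Euler on (x_1,x_2): x_1_{n+1} = x_1_n + h·x_1', x_2_{n+1} = x_2_n + h·x_2'.
0.000000: (1.240000, -1.510000); f=(-0.515677, 1.872400) → (1.069827, -0.892108)
(x_1(0.33), x_2(0.33)) ≈ (1.0698, -0.8921)

1.0698, -0.8921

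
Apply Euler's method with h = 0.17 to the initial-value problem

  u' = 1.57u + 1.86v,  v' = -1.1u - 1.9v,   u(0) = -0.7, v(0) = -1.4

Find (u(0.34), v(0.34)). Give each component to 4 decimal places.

Euler on (u,v): u_{n+1} = u_n + h·u', v_{n+1} = v_n + h·v'.
0.000000: (-0.700000, -1.400000); f=(-3.703000, 3.430000) → (-1.329510, -0.816900)
0.170000: (-1.329510, -0.816900); f=(-3.606765, 3.014571) → (-1.942660, -0.304423)
(u(0.34), v(0.34)) ≈ (-1.9427, -0.3044)

-1.9427, -0.3044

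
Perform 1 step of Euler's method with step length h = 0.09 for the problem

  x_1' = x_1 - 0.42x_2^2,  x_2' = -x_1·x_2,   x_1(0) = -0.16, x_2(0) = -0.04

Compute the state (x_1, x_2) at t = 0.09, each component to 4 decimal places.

Euler on (x_1,x_2): x_1_{n+1} = x_1_n + h·x_1', x_2_{n+1} = x_2_n + h·x_2'.
0.000000: (-0.160000, -0.040000); f=(-0.160672, -0.006400) → (-0.174460, -0.040576)
(x_1(0.09), x_2(0.09)) ≈ (-0.1745, -0.0406)

-0.1745, -0.0406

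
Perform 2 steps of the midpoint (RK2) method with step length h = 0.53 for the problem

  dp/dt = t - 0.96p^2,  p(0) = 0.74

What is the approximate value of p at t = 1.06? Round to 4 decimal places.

Midpoint: k1 = f(t_n, p_n); k2 = f(t_n + h/2, p_n + (h/2)·k1); p_{n+1} = p_n + h·k2.
t=0.000000, p=0.740000:
  k1 = f(0.000000, 0.740000) = -0.525696
  k2 = f(0.265000, 0.600691) = -0.081396
  p ← 0.740000 + 0.53·(-0.081396) = 0.696860
t=0.530000, p=0.696860:
  k1 = f(0.530000, 0.696860) = 0.063811
  k2 = f(0.795000, 0.713770) = 0.305911
  p ← 0.696860 + 0.53·0.305911 = 0.858993
p(1.06) ≈ 0.8590

0.8590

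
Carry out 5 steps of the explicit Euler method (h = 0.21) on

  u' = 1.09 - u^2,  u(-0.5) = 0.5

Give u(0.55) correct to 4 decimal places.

0.9949

Euler: u_{n+1} = u_n + h·f(x_n, u_n).
x=-0.500000, u=0.500000: f=0.840000 → u ← 0.500000 + 0.21·0.840000 = 0.676400
x=-0.290000, u=0.676400: f=0.632483 → u ← 0.676400 + 0.21·0.632483 = 0.809221
x=-0.080000, u=0.809221: f=0.435161 → u ← 0.809221 + 0.21·0.435161 = 0.900605
x=0.130000, u=0.900605: f=0.278910 → u ← 0.900605 + 0.21·0.278910 = 0.959176
x=0.340000, u=0.959176: f=0.169981 → u ← 0.959176 + 0.21·0.169981 = 0.994872
u(0.55) ≈ 0.9949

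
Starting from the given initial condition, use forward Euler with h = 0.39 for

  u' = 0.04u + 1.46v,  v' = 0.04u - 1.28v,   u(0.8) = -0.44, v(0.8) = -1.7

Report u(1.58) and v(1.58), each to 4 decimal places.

-1.9256, -0.4519

Euler on (u,v): u_{n+1} = u_n + h·u', v_{n+1} = v_n + h·v'.
0.800000: (-0.440000, -1.700000); f=(-2.499600, 2.158400) → (-1.414844, -0.858224)
1.190000: (-1.414844, -0.858224); f=(-1.309601, 1.041933) → (-1.925588, -0.451870)
(u(1.58), v(1.58)) ≈ (-1.9256, -0.4519)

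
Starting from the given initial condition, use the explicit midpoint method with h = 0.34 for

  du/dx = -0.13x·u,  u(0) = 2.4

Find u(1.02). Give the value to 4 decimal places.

2.2425

Midpoint: k1 = f(x_n, u_n); k2 = f(x_n + h/2, u_n + (h/2)·k1); u_{n+1} = u_n + h·k2.
x=0.000000, u=2.400000:
  k1 = f(0.000000, 2.400000) = 0.000000
  k2 = f(0.170000, 2.400000) = -0.053040
  u ← 2.400000 + 0.34·(-0.053040) = 2.381966
x=0.340000, u=2.381966:
  k1 = f(0.340000, 2.381966) = -0.105283
  k2 = f(0.510000, 2.364068) = -0.156738
  u ← 2.381966 + 0.34·(-0.156738) = 2.328676
x=0.680000, u=2.328676:
  k1 = f(0.680000, 2.328676) = -0.205855
  k2 = f(0.850000, 2.293680) = -0.253452
  u ← 2.328676 + 0.34·(-0.253452) = 2.242502
u(1.02) ≈ 2.2425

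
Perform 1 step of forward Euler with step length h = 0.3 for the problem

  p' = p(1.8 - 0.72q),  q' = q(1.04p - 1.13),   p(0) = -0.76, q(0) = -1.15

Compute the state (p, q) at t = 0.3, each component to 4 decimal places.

Euler on (p,q): p_{n+1} = p_n + h·p', q_{n+1} = q_n + h·q'.
0.000000: (-0.760000, -1.150000); f=(-1.997280, 2.208460) → (-1.359184, -0.487462)
(p(0.3), q(0.3)) ≈ (-1.3592, -0.4875)

-1.3592, -0.4875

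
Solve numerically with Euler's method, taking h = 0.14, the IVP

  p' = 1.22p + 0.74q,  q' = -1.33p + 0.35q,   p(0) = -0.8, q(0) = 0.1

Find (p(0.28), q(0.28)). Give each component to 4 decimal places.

Euler on (p,q): p_{n+1} = p_n + h·p', q_{n+1} = q_n + h·q'.
0.000000: (-0.800000, 0.100000); f=(-0.902000, 1.099000) → (-0.926280, 0.253860)
0.140000: (-0.926280, 0.253860); f=(-0.942205, 1.320803) → (-1.058189, 0.438772)
(p(0.28), q(0.28)) ≈ (-1.0582, 0.4388)

-1.0582, 0.4388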